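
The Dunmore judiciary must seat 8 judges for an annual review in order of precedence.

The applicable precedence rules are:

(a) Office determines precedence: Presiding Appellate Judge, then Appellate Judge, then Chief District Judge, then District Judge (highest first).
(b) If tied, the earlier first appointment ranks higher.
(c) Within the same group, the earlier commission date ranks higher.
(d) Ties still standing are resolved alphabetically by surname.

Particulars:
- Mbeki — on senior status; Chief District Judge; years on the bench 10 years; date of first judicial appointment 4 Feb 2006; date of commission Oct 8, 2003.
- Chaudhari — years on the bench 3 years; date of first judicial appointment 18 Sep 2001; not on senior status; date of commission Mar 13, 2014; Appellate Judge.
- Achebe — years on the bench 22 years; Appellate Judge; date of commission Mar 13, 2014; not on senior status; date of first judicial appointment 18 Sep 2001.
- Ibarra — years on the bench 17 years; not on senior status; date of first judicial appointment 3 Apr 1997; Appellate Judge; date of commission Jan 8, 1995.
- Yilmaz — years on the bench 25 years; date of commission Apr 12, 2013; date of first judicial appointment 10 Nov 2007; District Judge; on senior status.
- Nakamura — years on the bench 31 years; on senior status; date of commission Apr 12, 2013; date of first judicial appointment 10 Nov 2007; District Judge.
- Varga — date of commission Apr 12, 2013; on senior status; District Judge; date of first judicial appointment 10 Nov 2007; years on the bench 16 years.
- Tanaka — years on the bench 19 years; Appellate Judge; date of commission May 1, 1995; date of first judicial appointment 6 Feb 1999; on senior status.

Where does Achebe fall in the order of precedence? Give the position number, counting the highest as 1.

By office: Ibarra, Tanaka, Achebe and Chaudhari (Appellate Judge); then Mbeki (Chief District Judge); then Nakamura, Varga and Yilmaz (District Judge).
Among Ibarra, Tanaka, Achebe and Chaudhari, by date of first judicial appointment (earlier first): Ibarra (3 Apr 1997) before Tanaka (6 Feb 1999) before Achebe and Chaudhari (18 Sep 2001).
Achebe and Chaudhari both have date of commission Mar 13, 2014, so the next rule applies.
Among Achebe and Chaudhari, alphabetically by surname: Achebe before Chaudhari.
Nakamura, Varga and Yilmaz all have date of first judicial appointment 10 Nov 2007, so the next rule applies.
Nakamura, Varga and Yilmaz all have date of commission Apr 12, 2013, so the next rule applies.
Among Nakamura, Varga and Yilmaz, alphabetically by surname: Nakamura before Varga before Yilmaz.
Order: Ibarra, Tanaka, Achebe, Chaudhari, Mbeki, Nakamura, Varga, Yilmaz. So position 3.

3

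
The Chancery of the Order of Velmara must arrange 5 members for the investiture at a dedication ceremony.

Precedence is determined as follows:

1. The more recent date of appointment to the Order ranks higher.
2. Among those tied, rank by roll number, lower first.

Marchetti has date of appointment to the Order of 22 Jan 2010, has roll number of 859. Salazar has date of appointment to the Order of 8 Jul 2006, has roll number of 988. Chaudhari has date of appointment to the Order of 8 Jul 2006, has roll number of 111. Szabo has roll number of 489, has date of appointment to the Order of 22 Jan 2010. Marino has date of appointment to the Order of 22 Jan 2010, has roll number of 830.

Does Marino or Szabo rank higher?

By date of appointment to the Order (later first): Szabo, Marino and Marchetti (each 22 Jan 2010); then Chaudhari and Salazar (both 8 Jul 2006).
Among Szabo, Marino and Marchetti, by roll number (lower first): Szabo (489) before Marino (830) before Marchetti (859).
Among Chaudhari and Salazar, by roll number (lower first): Chaudhari (111) before Salazar (988).
So Szabo takes precedence.

Szabo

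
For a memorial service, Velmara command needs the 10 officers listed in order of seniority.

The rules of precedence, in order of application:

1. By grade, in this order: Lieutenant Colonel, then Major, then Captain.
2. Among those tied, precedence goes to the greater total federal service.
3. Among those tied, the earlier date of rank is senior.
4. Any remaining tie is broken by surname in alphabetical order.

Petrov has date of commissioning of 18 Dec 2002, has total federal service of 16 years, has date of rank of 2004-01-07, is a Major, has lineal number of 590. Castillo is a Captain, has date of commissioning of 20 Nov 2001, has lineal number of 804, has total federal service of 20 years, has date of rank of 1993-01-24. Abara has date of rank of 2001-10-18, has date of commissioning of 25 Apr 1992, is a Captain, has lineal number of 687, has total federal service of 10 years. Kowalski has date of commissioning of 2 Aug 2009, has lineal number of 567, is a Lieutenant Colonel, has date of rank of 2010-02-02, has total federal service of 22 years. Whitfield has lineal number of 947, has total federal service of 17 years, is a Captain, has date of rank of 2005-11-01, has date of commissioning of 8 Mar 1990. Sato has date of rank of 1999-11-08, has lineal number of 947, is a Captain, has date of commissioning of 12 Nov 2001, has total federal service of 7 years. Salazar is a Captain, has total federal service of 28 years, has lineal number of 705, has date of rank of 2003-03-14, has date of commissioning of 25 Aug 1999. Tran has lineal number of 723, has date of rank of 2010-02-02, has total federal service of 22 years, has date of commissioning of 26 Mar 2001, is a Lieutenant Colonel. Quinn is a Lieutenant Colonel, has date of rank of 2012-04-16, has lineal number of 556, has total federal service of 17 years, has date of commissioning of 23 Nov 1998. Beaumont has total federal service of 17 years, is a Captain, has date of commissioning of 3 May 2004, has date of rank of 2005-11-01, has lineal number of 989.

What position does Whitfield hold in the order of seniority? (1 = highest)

8

By grade: Kowalski, Tran and Quinn (Lieutenant Colonel); then Petrov (Major); then Salazar, Castillo, Beaumont, Whitfield, Abara and Sato (Captain).
Among Kowalski, Tran and Quinn, by total federal service (higher first): Kowalski and Tran (22 years) before Quinn (17 years).
Kowalski and Tran both have date of rank 2010-02-02, so the next rule applies.
Among Kowalski and Tran, alphabetically by surname: Kowalski before Tran.
Among Salazar, Castillo, Beaumont, Whitfield, Abara and Sato, by total federal service (higher first): Salazar (28 years) before Castillo (20 years) before Beaumont and Whitfield (17 years) before Abara (10 years) before Sato (7 years).
Beaumont and Whitfield both have date of rank 2005-11-01, so the next rule applies.
Among Beaumont and Whitfield, alphabetically by surname: Beaumont before Whitfield.
Order: Kowalski, Tran, Quinn, Petrov, Salazar, Castillo, Beaumont, Whitfield, Abara, Sato. So position 8.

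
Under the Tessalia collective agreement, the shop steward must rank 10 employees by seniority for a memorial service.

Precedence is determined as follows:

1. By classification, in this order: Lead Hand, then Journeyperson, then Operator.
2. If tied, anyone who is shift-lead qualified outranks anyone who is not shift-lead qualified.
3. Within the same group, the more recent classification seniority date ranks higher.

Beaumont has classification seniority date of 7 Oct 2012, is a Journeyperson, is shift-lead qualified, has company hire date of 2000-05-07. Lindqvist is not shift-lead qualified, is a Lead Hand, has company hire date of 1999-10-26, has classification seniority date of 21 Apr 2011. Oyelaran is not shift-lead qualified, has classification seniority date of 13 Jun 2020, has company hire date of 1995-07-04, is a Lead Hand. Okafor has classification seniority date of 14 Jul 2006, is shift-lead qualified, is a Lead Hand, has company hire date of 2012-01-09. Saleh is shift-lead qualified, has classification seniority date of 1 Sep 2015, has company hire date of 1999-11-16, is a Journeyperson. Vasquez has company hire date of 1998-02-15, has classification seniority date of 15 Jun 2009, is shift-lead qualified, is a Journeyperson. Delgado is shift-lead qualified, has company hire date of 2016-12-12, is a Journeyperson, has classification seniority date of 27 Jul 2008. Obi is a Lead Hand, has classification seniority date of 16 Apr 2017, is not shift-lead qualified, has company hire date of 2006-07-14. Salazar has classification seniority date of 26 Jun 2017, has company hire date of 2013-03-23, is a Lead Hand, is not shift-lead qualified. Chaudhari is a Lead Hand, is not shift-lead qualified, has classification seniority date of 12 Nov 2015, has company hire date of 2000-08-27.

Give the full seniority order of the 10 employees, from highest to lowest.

By classification: Okafor, Oyelaran, Salazar, Obi, Chaudhari and Lindqvist (Lead Hand); then Saleh, Beaumont, Vasquez and Delgado (Journeyperson).
Among Okafor, Oyelaran, Salazar, Obi, Chaudhari and Lindqvist, shift-lead qualified before not shift-lead qualified: Okafor (shift-lead qualified) before Oyelaran, Salazar, Obi, Chaudhari and Lindqvist (not shift-lead qualified).
Among Oyelaran, Salazar, Obi, Chaudhari and Lindqvist, by classification seniority date (later first): Oyelaran (13 Jun 2020) before Salazar (26 Jun 2017) before Obi (16 Apr 2017) before Chaudhari (12 Nov 2015) before Lindqvist (21 Apr 2011).
Saleh, Beaumont, Vasquez and Delgado are each shift-lead qualified, so the next rule applies.
Among Saleh, Beaumont, Vasquez and Delgado, by classification seniority date (later first): Saleh (1 Sep 2015) before Beaumont (7 Oct 2012) before Vasquez (15 Jun 2009) before Delgado (27 Jul 2008).
Full order: Okafor, Oyelaran, Salazar, Obi, Chaudhari, Lindqvist, Saleh, Beaumont, Vasquez, Delgado.

Okafor, Oyelaran, Salazar, Obi, Chaudhari, Lindqvist, Saleh, Beaumont, Vasquez, Delgado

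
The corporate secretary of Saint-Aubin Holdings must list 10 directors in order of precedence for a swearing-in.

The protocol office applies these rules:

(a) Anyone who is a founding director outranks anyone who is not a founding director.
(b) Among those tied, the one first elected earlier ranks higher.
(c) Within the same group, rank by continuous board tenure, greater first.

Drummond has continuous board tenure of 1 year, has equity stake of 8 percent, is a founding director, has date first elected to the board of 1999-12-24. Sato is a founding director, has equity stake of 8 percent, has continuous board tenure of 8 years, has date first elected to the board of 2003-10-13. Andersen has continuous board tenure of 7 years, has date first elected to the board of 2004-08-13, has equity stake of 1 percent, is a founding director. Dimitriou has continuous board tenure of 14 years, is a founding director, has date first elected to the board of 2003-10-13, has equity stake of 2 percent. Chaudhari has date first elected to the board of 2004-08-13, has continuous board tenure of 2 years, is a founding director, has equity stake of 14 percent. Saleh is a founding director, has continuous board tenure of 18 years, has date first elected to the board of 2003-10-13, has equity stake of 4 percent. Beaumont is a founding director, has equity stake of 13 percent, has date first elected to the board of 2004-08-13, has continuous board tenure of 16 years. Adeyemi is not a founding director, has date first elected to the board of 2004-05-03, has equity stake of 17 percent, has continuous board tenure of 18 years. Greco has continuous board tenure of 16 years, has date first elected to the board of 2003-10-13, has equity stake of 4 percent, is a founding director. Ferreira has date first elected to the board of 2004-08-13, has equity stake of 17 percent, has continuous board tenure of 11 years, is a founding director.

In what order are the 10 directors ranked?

By the first rule: Drummond, Saleh, Greco, Dimitriou, Sato, Beaumont, Ferreira, Andersen and Chaudhari (each a founding director); then Adeyemi (not a founding director).
Among Drummond, Saleh, Greco, Dimitriou, Sato, Beaumont, Ferreira, Andersen and Chaudhari, by date first elected to the board (earlier first): Drummond (1999-12-24) before Saleh, Greco, Dimitriou and Sato (2003-10-13) before Beaumont, Ferreira, Andersen and Chaudhari (2004-08-13).
Among Saleh, Greco, Dimitriou and Sato, by continuous board tenure (higher first): Saleh (18 years) before Greco (16 years) before Dimitriou (14 years) before Sato (8 years).
Among Beaumont, Ferreira, Andersen and Chaudhari, by continuous board tenure (higher first): Beaumont (16 years) before Ferreira (11 years) before Andersen (7 years) before Chaudhari (2 years).
Full order: Drummond, Saleh, Greco, Dimitriou, Sato, Beaumont, Ferreira, Andersen, Chaudhari, Adeyemi.

Drummond, Saleh, Greco, Dimitriou, Sato, Beaumont, Ferreira, Andersen, Chaudhari, Adeyemi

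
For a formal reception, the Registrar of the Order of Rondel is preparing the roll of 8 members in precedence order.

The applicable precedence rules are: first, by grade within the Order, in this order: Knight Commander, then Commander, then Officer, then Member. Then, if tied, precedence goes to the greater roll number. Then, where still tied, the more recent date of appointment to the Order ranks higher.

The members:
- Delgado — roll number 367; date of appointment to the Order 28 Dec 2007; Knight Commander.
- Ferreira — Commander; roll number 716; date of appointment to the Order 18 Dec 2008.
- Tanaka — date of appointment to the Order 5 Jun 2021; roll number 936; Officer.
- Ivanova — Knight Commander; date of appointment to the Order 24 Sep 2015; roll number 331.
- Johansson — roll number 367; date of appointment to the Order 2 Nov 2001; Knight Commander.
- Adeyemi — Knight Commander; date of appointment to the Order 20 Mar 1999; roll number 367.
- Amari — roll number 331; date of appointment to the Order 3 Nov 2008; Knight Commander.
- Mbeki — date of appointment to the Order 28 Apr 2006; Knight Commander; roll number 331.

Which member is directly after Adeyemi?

Ivanova

By grade within the Order: Delgado, Johansson, Adeyemi, Ivanova, Amari and Mbeki (Knight Commander); then Ferreira (Commander); then Tanaka (Officer).
Among Delgado, Johansson, Adeyemi, Ivanova, Amari and Mbeki, by roll number (higher first): Delgado, Johansson and Adeyemi (367) before Ivanova, Amari and Mbeki (331).
Among Delgado, Johansson and Adeyemi, by date of appointment to the Order (later first): Delgado (28 Dec 2007) before Johansson (2 Nov 2001) before Adeyemi (20 Mar 1999).
Among Ivanova, Amari and Mbeki, by date of appointment to the Order (later first): Ivanova (24 Sep 2015) before Amari (3 Nov 2008) before Mbeki (28 Apr 2006).
Order: Delgado, Johansson, Adeyemi, Ivanova, Amari, Mbeki, Ferreira, Tanaka.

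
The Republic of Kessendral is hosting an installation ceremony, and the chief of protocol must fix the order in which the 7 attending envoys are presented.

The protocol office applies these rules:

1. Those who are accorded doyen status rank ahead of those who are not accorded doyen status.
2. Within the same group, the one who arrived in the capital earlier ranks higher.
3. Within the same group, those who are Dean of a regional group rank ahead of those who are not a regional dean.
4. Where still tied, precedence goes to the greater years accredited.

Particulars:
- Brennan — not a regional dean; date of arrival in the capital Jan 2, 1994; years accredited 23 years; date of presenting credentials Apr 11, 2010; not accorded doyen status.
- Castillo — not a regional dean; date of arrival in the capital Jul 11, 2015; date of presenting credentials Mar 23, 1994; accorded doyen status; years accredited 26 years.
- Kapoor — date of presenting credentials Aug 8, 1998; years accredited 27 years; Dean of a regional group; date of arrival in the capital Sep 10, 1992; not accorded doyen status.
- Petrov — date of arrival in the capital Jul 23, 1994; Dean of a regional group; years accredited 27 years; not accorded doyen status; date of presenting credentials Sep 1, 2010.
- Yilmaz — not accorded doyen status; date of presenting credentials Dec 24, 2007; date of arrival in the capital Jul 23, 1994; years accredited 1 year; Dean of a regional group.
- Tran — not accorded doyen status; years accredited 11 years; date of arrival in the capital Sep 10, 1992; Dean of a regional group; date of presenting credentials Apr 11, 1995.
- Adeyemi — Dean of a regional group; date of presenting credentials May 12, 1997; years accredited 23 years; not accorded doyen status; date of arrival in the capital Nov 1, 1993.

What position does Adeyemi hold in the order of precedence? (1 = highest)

By the first rule: Castillo (accorded doyen status); then Kapoor, Tran, Adeyemi, Brennan, Petrov and Yilmaz (each not accorded doyen status).
Among Kapoor, Tran, Adeyemi, Brennan, Petrov and Yilmaz, by date of arrival in the capital (earlier first): Kapoor and Tran (Sep 10, 1992) before Adeyemi (Nov 1, 1993) before Brennan (Jan 2, 1994) before Petrov and Yilmaz (Jul 23, 1994).
Kapoor and Tran are each Dean of a regional group, so the next rule applies.
Among Kapoor and Tran, by years accredited (higher first): Kapoor (27 years) before Tran (11 years).
Petrov and Yilmaz are each Dean of a regional group, so the next rule applies.
Among Petrov and Yilmaz, by years accredited (higher first): Petrov (27 years) before Yilmaz (1 year).
Order: Castillo, Kapoor, Tran, Adeyemi, Brennan, Petrov, Yilmaz. So position 4.

4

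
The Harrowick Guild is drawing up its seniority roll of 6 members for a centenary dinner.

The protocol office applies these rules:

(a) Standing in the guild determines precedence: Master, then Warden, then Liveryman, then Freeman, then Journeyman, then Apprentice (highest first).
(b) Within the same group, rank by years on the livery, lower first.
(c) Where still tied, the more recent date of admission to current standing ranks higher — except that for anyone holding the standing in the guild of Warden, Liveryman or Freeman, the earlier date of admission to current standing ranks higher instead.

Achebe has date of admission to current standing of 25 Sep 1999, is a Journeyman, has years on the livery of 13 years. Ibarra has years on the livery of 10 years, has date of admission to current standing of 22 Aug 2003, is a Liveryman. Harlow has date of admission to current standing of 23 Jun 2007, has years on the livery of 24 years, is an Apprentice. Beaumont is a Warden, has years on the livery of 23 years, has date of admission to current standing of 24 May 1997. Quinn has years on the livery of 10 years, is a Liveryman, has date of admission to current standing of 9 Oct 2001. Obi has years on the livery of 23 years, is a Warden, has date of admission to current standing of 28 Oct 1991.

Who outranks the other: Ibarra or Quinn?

By standing in the guild: Obi and Beaumont (Warden); then Quinn and Ibarra (Liveryman); then Achebe (Journeyman); then Harlow (Apprentice).
Obi and Beaumont both have years on the livery 23 years, so the next rule applies.
Among Obi and Beaumont, by date of admission to current standing (earlier first) (reversed rule for this group): Obi (28 Oct 1991) before Beaumont (24 May 1997).
Quinn and Ibarra both have years on the livery 10 years, so the next rule applies.
Among Quinn and Ibarra, by date of admission to current standing (earlier first) (reversed rule for this group): Quinn (9 Oct 2001) before Ibarra (22 Aug 2003).
So Quinn takes precedence.

Quinn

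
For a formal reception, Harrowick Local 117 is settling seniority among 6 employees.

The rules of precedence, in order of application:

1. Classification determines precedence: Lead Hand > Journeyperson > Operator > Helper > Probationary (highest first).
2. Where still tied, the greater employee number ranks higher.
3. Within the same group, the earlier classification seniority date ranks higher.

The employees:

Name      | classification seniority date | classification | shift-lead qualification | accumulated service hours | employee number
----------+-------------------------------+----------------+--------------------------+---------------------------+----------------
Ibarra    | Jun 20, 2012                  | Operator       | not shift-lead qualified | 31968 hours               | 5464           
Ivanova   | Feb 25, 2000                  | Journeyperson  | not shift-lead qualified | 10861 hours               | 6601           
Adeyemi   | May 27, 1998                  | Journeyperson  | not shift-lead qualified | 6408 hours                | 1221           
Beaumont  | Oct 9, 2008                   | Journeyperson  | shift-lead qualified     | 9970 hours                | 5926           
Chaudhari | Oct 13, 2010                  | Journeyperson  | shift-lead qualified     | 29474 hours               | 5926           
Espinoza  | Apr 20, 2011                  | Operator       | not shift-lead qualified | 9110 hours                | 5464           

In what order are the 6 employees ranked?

By classification: Ivanova, Beaumont, Chaudhari and Adeyemi (Journeyperson); then Espinoza and Ibarra (Operator).
Among Ivanova, Beaumont, Chaudhari and Adeyemi, by employee number (higher first): Ivanova (6601) before Beaumont and Chaudhari (5926) before Adeyemi (1221).
Among Beaumont and Chaudhari, by classification seniority date (earlier first): Beaumont (Oct 9, 2008) before Chaudhari (Oct 13, 2010).
Espinoza and Ibarra both have employee number 5464, so the next rule applies.
Among Espinoza and Ibarra, by classification seniority date (earlier first): Espinoza (Apr 20, 2011) before Ibarra (Jun 20, 2012).
Full order: Ivanova, Beaumont, Chaudhari, Adeyemi, Espinoza, Ibarra.

Ivanova, Beaumont, Chaudhari, Adeyemi, Espinoza, Ibarra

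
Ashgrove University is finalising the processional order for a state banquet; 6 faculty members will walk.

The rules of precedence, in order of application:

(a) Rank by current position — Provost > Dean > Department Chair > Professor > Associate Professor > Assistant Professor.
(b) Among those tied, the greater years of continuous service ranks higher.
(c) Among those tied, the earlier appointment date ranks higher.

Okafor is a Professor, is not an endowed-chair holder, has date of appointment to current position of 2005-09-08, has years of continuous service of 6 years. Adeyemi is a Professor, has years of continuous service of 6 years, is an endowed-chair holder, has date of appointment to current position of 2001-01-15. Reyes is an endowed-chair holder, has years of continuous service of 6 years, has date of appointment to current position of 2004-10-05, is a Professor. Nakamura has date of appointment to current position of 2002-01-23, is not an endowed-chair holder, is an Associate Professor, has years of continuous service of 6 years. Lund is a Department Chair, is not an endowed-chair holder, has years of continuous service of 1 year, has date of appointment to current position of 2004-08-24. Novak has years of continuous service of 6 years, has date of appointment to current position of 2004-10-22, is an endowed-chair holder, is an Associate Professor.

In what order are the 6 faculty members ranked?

Lund, Adeyemi, Reyes, Okafor, Nakamura, Novak

By current position: Lund (Department Chair); then Adeyemi, Reyes and Okafor (Professor); then Nakamura and Novak (Associate Professor).
Adeyemi, Reyes and Okafor all have years of continuous service 6 years, so the next rule applies.
Among Adeyemi, Reyes and Okafor, by date of appointment to current position (earlier first): Adeyemi (2001-01-15) before Reyes (2004-10-05) before Okafor (2005-09-08).
Nakamura and Novak both have years of continuous service 6 years, so the next rule applies.
Among Nakamura and Novak, by date of appointment to current position (earlier first): Nakamura (2002-01-23) before Novak (2004-10-22).
Full order: Lund, Adeyemi, Reyes, Okafor, Nakamura, Novak.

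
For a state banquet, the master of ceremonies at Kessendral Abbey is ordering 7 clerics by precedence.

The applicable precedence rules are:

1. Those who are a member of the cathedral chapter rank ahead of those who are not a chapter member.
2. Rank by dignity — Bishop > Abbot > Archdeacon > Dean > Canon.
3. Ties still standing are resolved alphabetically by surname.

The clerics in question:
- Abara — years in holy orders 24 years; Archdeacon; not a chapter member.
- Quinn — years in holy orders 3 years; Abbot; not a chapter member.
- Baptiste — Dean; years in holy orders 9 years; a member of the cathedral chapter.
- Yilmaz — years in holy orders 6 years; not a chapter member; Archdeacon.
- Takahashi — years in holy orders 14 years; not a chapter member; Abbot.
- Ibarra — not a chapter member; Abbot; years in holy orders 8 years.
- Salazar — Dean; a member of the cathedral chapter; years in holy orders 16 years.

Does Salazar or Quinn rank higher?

Salazar

By the first rule: Baptiste and Salazar (both a member of the cathedral chapter); then Ibarra, Quinn, Takahashi, Abara and Yilmaz (each not a chapter member).
Baptiste and Salazar are each Dean, so the next rule applies.
Among Baptiste and Salazar, alphabetically by surname: Baptiste before Salazar.
Among Ibarra, Quinn, Takahashi, Abara and Yilmaz, by dignity: Ibarra, Quinn and Takahashi (Abbot) before Abara and Yilmaz (Archdeacon).
Among Ibarra, Quinn and Takahashi, alphabetically by surname: Ibarra before Quinn before Takahashi.
Among Abara and Yilmaz, alphabetically by surname: Abara before Yilmaz.
So Salazar takes precedence.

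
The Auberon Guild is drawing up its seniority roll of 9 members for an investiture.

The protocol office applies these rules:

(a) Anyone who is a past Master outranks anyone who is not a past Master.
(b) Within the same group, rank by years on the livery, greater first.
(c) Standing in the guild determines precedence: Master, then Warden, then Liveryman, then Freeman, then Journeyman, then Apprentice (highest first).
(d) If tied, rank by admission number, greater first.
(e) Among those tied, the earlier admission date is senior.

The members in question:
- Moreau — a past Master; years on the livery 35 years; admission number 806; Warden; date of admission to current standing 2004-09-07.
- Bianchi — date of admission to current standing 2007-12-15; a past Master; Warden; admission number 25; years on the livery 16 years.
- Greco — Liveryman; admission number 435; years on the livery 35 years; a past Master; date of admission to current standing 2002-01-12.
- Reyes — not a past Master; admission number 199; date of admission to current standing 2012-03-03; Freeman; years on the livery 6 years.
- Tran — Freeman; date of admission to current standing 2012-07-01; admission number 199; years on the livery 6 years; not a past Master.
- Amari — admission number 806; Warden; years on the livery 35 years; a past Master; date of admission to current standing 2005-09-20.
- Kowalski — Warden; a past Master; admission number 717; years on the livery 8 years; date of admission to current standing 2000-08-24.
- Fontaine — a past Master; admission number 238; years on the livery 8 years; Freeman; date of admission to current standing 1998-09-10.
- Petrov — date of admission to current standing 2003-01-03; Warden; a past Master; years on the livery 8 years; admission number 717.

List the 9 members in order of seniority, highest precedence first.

By the first rule: Moreau, Amari, Greco, Bianchi, Kowalski, Petrov and Fontaine (each a past Master); then Reyes and Tran (both not a past Master).
Among Moreau, Amari, Greco, Bianchi, Kowalski, Petrov and Fontaine, by years on the livery (higher first): Moreau, Amari and Greco (35 years) before Bianchi (16 years) before Kowalski, Petrov and Fontaine (8 years).
Among Moreau, Amari and Greco, by standing in the guild: Moreau and Amari (Warden) before Greco (Liveryman).
Moreau and Amari both have admission number 806, so the next rule applies.
Among Moreau and Amari, by date of admission to current standing (earlier first): Moreau (2004-09-07) before Amari (2005-09-20).
Among Kowalski, Petrov and Fontaine, by standing in the guild: Kowalski and Petrov (Warden) before Fontaine (Freeman).
Kowalski and Petrov both have admission number 717, so the next rule applies.
Among Kowalski and Petrov, by date of admission to current standing (earlier first): Kowalski (2000-08-24) before Petrov (2003-01-03).
Reyes and Tran both have years on the livery 6 years, so the next rule applies.
Reyes and Tran are each Freeman, so the next rule applies.
Reyes and Tran both have admission number 199, so the next rule applies.
Among Reyes and Tran, by date of admission to current standing (earlier first): Reyes (2012-03-03) before Tran (2012-07-01).
Full order: Moreau, Amari, Greco, Bianchi, Kowalski, Petrov, Fontaine, Reyes, Tran.

Moreau, Amari, Greco, Bianchi, Kowalski, Petrov, Fontaine, Reyes, Tran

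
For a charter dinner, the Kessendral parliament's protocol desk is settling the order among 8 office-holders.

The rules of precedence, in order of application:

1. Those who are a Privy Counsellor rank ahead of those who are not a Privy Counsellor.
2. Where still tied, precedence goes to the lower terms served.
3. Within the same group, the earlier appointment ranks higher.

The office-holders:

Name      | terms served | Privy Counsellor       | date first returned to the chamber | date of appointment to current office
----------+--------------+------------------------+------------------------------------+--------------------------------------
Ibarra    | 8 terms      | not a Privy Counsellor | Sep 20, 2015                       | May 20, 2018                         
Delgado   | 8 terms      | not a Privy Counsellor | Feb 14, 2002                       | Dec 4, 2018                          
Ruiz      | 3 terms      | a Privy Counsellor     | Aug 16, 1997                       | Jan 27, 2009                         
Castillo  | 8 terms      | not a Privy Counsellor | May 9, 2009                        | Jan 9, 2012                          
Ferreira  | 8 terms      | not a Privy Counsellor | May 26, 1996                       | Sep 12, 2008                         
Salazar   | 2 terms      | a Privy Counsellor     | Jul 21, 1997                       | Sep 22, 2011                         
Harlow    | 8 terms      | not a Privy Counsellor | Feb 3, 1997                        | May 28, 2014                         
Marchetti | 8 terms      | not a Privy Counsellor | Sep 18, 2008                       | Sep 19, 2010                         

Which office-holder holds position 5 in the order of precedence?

By the first rule: Salazar and Ruiz (both a Privy Counsellor); then Ferreira, Marchetti, Castillo, Harlow, Ibarra and Delgado (each not a Privy Counsellor).
Among Salazar and Ruiz, by terms served (lower first): Salazar (2 terms) before Ruiz (3 terms).
Ferreira, Marchetti, Castillo, Harlow, Ibarra and Delgado all have terms served 8 terms, so the next rule applies.
Among Ferreira, Marchetti, Castillo, Harlow, Ibarra and Delgado, by date of appointment to current office (earlier first): Ferreira (Sep 12, 2008) before Marchetti (Sep 19, 2010) before Castillo (Jan 9, 2012) before Harlow (May 28, 2014) before Ibarra (May 20, 2018) before Delgado (Dec 4, 2018).
Order: Salazar, Ruiz, Ferreira, Marchetti, Castillo, Harlow, Ibarra, Delgado.

Castillo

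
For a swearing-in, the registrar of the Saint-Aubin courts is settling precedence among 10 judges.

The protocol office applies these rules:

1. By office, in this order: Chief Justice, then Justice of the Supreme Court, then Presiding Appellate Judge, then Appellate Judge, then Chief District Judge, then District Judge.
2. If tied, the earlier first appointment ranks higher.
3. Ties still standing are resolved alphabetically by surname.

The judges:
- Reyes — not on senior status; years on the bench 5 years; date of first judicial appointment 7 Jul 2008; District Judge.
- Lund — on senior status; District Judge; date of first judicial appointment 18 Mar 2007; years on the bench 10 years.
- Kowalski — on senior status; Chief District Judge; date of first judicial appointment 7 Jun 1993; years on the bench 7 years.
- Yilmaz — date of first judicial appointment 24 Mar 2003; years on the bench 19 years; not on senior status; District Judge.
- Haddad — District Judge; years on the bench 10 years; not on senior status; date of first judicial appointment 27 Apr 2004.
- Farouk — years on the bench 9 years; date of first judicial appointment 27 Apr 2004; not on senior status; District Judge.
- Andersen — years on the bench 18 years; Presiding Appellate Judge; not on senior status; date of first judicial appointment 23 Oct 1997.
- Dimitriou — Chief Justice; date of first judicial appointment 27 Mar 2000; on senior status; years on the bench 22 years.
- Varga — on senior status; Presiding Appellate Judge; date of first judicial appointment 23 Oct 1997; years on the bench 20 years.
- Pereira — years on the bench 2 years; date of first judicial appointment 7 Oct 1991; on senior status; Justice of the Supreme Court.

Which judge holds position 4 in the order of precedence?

Varga

By office: Dimitriou (Chief Justice); then Pereira (Justice of the Supreme Court); then Andersen and Varga (Presiding Appellate Judge); then Kowalski (Chief District Judge); then Yilmaz, Farouk, Haddad, Lund and Reyes (District Judge).
Andersen and Varga both have date of first judicial appointment 23 Oct 1997, so the next rule applies.
Among Andersen and Varga, alphabetically by surname: Andersen before Varga.
Among Yilmaz, Farouk, Haddad, Lund and Reyes, by date of first judicial appointment (earlier first): Yilmaz (24 Mar 2003) before Farouk and Haddad (27 Apr 2004) before Lund (18 Mar 2007) before Reyes (7 Jul 2008).
Among Farouk and Haddad, alphabetically by surname: Farouk before Haddad.
Order: Dimitriou, Pereira, Andersen, Varga, Kowalski, Yilmaz, Farouk, Haddad, Lund, Reyes.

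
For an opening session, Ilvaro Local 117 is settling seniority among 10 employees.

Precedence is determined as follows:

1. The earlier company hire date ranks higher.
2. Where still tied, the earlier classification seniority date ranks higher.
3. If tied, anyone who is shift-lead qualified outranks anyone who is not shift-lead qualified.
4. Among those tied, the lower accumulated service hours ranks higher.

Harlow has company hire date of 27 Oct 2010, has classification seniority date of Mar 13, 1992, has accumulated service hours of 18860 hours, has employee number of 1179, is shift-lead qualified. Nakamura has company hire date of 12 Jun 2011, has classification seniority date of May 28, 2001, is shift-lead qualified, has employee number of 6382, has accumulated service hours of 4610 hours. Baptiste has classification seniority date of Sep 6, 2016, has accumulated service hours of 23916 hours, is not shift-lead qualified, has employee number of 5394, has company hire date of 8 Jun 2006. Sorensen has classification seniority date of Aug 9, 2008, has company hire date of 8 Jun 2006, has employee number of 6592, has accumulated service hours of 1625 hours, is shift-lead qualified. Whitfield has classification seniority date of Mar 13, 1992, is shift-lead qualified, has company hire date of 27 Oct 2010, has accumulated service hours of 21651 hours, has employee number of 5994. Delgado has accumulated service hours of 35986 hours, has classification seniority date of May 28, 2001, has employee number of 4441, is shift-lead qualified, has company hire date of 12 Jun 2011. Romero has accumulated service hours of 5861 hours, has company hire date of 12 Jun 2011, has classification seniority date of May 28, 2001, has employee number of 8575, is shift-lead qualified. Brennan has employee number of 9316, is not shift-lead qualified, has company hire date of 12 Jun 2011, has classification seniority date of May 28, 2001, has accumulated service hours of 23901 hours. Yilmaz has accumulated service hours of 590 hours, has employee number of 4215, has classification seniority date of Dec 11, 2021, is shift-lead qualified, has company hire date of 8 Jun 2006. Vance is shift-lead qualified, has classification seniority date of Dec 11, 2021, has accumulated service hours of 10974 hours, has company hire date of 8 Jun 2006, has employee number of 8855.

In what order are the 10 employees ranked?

By company hire date (earlier first): Sorensen, Baptiste, Yilmaz and Vance (each 8 Jun 2006); then Harlow and Whitfield (both 27 Oct 2010); then Nakamura, Romero, Delgado and Brennan (each 12 Jun 2011).
Among Sorensen, Baptiste, Yilmaz and Vance, by classification seniority date (earlier first): Sorensen (Aug 9, 2008) before Baptiste (Sep 6, 2016) before Yilmaz and Vance (Dec 11, 2021).
Yilmaz and Vance are each shift-lead qualified, so the next rule applies.
Among Yilmaz and Vance, by accumulated service hours (lower first): Yilmaz (590 hours) before Vance (10974 hours).
Harlow and Whitfield both have classification seniority date Mar 13, 1992, so the next rule applies.
Harlow and Whitfield are each shift-lead qualified, so the next rule applies.
Among Harlow and Whitfield, by accumulated service hours (lower first): Harlow (18860 hours) before Whitfield (21651 hours).
Nakamura, Romero, Delgado and Brennan all have classification seniority date May 28, 2001, so the next rule applies.
Among Nakamura, Romero, Delgado and Brennan, shift-lead qualified before not shift-lead qualified: Nakamura, Romero and Delgado (shift-lead qualified) before Brennan (not shift-lead qualified).
Among Nakamura, Romero and Delgado, by accumulated service hours (lower first): Nakamura (4610 hours) before Romero (5861 hours) before Delgado (35986 hours).
Full order: Sorensen, Baptiste, Yilmaz, Vance, Harlow, Whitfield, Nakamura, Romero, Delgado, Brennan.

Sorensen, Baptiste, Yilmaz, Vance, Harlow, Whitfield, Nakamura, Romero, Delgado, Brennan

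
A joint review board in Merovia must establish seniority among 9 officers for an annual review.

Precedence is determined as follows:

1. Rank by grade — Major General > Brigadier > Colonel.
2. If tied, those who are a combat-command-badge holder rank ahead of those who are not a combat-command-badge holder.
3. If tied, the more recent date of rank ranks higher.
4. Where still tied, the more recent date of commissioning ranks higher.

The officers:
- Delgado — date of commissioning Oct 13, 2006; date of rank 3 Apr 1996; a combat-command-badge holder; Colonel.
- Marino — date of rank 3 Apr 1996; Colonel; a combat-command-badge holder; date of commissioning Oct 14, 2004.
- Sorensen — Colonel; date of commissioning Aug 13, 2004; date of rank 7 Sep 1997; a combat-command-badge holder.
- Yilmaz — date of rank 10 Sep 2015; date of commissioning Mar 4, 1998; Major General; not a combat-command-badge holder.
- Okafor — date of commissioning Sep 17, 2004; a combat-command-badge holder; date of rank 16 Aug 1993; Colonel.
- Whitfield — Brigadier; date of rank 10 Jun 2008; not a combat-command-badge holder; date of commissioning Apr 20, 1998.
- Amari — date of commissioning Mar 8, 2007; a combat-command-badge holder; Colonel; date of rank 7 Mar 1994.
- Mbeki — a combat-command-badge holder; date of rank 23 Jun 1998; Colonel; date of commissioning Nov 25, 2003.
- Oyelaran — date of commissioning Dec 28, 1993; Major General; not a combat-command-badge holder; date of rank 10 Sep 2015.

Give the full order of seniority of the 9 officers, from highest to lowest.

By grade: Yilmaz and Oyelaran (Major General); then Whitfield (Brigadier); then Mbeki, Sorensen, Delgado, Marino, Amari and Okafor (Colonel).
Yilmaz and Oyelaran are each not a combat-command-badge holder, so the next rule applies.
Yilmaz and Oyelaran both have date of rank 10 Sep 2015, so the next rule applies.
Among Yilmaz and Oyelaran, by date of commissioning (later first): Yilmaz (Mar 4, 1998) before Oyelaran (Dec 28, 1993).
Mbeki, Sorensen, Delgado, Marino, Amari and Okafor are each a combat-command-badge holder, so the next rule applies.
Among Mbeki, Sorensen, Delgado, Marino, Amari and Okafor, by date of rank (later first): Mbeki (23 Jun 1998) before Sorensen (7 Sep 1997) before Delgado and Marino (3 Apr 1996) before Amari (7 Mar 1994) before Okafor (16 Aug 1993).
Among Delgado and Marino, by date of commissioning (later first): Delgado (Oct 13, 2006) before Marino (Oct 14, 2004).
Full order: Yilmaz, Oyelaran, Whitfield, Mbeki, Sorensen, Delgado, Marino, Amari, Okafor.

Yilmaz, Oyelaran, Whitfield, Mbeki, Sorensen, Delgado, Marino, Amari, Okafor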